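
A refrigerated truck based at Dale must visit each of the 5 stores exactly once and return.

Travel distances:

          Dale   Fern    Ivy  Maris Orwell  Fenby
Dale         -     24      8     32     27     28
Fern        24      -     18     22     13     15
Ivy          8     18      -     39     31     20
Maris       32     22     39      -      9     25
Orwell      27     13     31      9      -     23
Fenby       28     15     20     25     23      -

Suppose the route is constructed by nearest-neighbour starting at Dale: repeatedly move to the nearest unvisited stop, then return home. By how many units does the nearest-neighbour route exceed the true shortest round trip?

From Dale: Ivy=8, Fern=24, Orwell=27, Fenby=28, Maris=32 → choose Ivy (8).
From Ivy: Fern=18, Fenby=20, Orwell=31, Maris=39 → choose Fern (18).
From Fern: Orwell=13, Fenby=15, Maris=22 → choose Orwell (13).
From Orwell: Maris=9, Fenby=23 → choose Maris (9).
From Maris: Fenby=25 → choose Fenby (25).
NN route Dale → Ivy → Fern → Orwell → Maris → Fenby → Dale costs 101.
Optimal: Dale → Ivy → Fenby → Fern → Orwell → Maris → Dale costs 97 (by enumerating all 60 distinct tours).
Excess = 101 − 97 = 4.

4 longer than the optimal tour.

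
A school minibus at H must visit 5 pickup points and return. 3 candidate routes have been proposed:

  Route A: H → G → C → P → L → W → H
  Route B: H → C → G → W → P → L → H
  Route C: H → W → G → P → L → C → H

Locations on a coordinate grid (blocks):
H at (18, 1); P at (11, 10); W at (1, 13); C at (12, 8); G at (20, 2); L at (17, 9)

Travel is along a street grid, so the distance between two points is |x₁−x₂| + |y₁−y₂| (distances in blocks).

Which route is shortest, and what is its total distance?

Route A: 3 + 14 + 3 + 7 + 20 + 29 = 76
Route B: 13 + 14 + 30 + 13 + 7 + 9 = 86
Route C: 29 + 30 + 17 + 7 + 6 + 13 = 102

76 blocks — Route A is the shortest.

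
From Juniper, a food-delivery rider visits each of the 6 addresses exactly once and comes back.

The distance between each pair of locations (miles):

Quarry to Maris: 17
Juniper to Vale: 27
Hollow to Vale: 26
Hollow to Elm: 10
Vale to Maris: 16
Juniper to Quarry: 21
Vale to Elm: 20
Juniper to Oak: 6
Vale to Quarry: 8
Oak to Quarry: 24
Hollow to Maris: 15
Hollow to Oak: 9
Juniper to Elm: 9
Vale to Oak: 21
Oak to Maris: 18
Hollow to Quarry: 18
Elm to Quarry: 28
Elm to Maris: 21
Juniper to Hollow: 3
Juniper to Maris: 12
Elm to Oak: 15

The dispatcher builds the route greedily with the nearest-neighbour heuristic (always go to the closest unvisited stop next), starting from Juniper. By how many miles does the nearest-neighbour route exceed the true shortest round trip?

2 miles longer than the optimal tour.

From Juniper: Hollow=3, Oak=6, Elm=9, Maris=12, Quarry=21, Vale=27 → choose Hollow (3).
From Hollow: Oak=9, Elm=10, Maris=15, Quarry=18, Vale=26 → choose Oak (9).
From Oak: Elm=15, Maris=18, Vale=21, Quarry=24 → choose Elm (15).
From Elm: Vale=20, Maris=21, Quarry=28 → choose Vale (20).
From Vale: Quarry=8, Maris=16 → choose Quarry (8).
From Quarry: Maris=17 → choose Maris (17).
NN route Juniper → Hollow → Oak → Elm → Vale → Quarry → Maris → Juniper costs 84.
Optimal: Juniper → Hollow → Elm → Vale → Quarry → Maris → Oak → Juniper costs 82 (by enumerating all 360 distinct tours).
Excess = 84 − 82 = 2.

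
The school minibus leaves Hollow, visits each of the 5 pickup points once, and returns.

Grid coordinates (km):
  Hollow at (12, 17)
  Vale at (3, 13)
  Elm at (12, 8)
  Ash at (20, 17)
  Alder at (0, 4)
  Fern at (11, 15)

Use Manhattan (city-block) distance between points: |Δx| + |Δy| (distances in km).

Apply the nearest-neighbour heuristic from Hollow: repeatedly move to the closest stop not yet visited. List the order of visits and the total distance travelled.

78 km along Hollow → Fern → Elm → Vale → Alder → Ash → Hollow.

From Hollow: distances to unvisited — Fern=3, Ash=8, Elm=9, Vale=13, Alder=25. Nearest is Fern (3).
From Fern: distances to unvisited — Elm=8, Vale=10, Ash=11, Alder=22. Nearest is Elm (8).
From Elm: distances to unvisited — Vale=14, Alder=16, Ash=17. Nearest is Vale (14).
From Vale: distances to unvisited — Alder=12, Ash=21. Nearest is Alder (12).
From Alder: distances to unvisited — Ash=33. Nearest is Ash (33).
Return Ash→Hollow: 8.
Total = 3 + 8 + 14 + 12 + 33 + 8 = 78.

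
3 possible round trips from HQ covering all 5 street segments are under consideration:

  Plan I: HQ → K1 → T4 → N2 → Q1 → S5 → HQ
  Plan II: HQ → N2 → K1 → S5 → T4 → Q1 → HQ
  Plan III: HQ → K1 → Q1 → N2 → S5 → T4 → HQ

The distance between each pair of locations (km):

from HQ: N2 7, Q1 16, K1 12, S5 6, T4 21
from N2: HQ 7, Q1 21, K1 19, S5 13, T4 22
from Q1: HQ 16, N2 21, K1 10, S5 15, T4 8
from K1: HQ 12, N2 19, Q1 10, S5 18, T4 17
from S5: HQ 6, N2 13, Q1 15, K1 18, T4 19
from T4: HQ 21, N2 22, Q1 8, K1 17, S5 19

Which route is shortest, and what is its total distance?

Shortest is Plan II, total 87 km.

Plan I: 12 + 17 + 22 + 21 + 15 + 6 = 93
Plan II: 7 + 19 + 18 + 19 + 8 + 16 = 87
Plan III: 12 + 10 + 21 + 13 + 19 + 21 = 96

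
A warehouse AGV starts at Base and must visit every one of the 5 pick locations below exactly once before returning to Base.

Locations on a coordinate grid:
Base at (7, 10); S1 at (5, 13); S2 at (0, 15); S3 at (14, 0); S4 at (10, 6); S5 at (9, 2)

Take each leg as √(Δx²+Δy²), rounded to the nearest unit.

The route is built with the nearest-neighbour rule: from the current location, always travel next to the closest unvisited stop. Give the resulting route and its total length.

At Base the remaining stops are S1 4, S4 5, S5 8, S2 9, S3 12; go to S1.
At S1 the remaining stops are S2 5, S4 9, S5 12, S3 16; go to S2.
At S2 the remaining stops are S4 13, S5 16, S3 21; go to S4.
At S4 the remaining stops are S5 4, S3 7; go to S5.
At S5 the remaining stops are S3 5; go to S3.
Return S3→Base: 12.
Total = 4 + 5 + 13 + 4 + 5 + 12 = 43.

Nearest-neighbour total = 43; route Base → S1 → S2 → S4 → S5 → S3 → Base.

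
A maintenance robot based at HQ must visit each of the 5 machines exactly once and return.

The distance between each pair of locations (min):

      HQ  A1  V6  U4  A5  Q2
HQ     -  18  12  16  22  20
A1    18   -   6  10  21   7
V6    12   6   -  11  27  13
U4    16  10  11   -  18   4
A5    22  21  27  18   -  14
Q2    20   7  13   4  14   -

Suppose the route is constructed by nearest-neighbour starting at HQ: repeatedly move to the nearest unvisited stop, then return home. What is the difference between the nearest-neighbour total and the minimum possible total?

From HQ: V6=12, U4=16, A1=18, Q2=20, A5=22 → choose V6 (12).
From V6: A1=6, U4=11, Q2=13, A5=27 → choose A1 (6).
From A1: Q2=7, U4=10, A5=21 → choose Q2 (7).
From Q2: U4=4, A5=14 → choose U4 (4).
From U4: A5=18 → choose A5 (18).
NN route HQ → V6 → A1 → Q2 → U4 → A5 → HQ costs 69.
Optimal: HQ → V6 → A1 → U4 → Q2 → A5 → HQ costs 68 (by enumerating all 60 distinct tours).
Excess = 69 − 68 = 1.

1 min longer than the optimal tour.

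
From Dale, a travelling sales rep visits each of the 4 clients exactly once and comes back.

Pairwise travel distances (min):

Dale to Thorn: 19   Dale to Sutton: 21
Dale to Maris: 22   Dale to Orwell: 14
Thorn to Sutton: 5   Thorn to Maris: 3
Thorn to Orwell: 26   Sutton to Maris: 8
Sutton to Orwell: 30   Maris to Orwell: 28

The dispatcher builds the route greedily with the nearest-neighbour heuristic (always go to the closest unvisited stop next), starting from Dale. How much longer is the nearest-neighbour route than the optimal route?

The nearest-neighbour route is 1 min longer than optimal.

Dale: Orwell=14, Thorn=19, Sutton=21, Maris=22 ⇒ Orwell
Orwell: Thorn=26, Maris=28, Sutton=30 ⇒ Thorn
Thorn: Maris=3, Sutton=5 ⇒ Maris
Maris: Sutton=8 ⇒ Sutton
NN route Dale → Orwell → Thorn → Maris → Sutton → Dale costs 72.
Optimal: Dale → Sutton → Thorn → Maris → Orwell → Dale costs 71 (by enumerating all 12 distinct tours).
Excess = 72 − 71 = 1.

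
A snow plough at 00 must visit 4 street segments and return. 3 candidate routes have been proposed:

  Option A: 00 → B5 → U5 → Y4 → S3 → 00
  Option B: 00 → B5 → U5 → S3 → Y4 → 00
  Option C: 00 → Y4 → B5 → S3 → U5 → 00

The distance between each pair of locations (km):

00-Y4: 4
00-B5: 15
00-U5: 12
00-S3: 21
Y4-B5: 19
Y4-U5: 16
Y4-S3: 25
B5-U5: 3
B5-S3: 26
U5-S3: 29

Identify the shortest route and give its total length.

Shortest is Option B, total 76 km.

Option A: 15 + 3 + 16 + 25 + 21 = 80
Option B: 15 + 3 + 29 + 25 + 4 = 76
Option C: 4 + 19 + 26 + 29 + 12 = 90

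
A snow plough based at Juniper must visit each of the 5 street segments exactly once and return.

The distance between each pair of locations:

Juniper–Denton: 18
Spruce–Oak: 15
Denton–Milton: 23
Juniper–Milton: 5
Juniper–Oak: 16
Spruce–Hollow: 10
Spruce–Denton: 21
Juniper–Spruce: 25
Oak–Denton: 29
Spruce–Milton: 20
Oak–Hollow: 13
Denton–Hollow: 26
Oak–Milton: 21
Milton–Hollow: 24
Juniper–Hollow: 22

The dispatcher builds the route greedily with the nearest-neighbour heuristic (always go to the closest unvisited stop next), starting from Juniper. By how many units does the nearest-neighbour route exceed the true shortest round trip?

From Juniper: Milton=5, Oak=16, Denton=18, Hollow=22, Spruce=25 → choose Milton (5).
From Milton: Spruce=20, Oak=21, Denton=23, Hollow=24 → choose Spruce (20).
From Spruce: Hollow=10, Oak=15, Denton=21 → choose Hollow (10).
From Hollow: Oak=13, Denton=26 → choose Oak (13).
From Oak: Denton=29 → choose Denton (29).
NN route Juniper → Milton → Spruce → Hollow → Oak → Denton → Juniper costs 95.
Optimal: Juniper → Oak → Hollow → Spruce → Denton → Milton → Juniper costs 88 (by enumerating all 60 distinct tours).
Excess = 95 − 88 = 7.

The nearest-neighbour route is 7 longer than optimal.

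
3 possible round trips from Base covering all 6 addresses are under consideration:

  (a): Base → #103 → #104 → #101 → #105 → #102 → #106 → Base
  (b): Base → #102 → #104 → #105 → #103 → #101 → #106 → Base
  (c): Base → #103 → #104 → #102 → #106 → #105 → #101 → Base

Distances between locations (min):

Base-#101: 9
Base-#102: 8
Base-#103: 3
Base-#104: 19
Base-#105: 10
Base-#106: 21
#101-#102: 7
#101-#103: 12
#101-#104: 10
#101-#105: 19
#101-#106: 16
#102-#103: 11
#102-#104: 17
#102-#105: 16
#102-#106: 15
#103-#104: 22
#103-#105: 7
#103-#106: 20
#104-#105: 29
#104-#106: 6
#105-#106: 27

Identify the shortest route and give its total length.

106 min — (a) is the shortest.

(a): 3 + 22 + 10 + 19 + 16 + 15 + 21 = 106
(b): 8 + 17 + 29 + 7 + 12 + 16 + 21 = 110
(c): 3 + 22 + 17 + 15 + 27 + 19 + 9 = 112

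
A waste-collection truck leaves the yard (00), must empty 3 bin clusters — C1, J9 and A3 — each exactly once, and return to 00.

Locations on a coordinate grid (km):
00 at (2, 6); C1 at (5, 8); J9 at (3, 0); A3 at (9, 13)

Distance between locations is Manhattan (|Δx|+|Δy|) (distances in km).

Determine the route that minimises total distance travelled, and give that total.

40 km — the shortest possible round trip.

There are 3 distinct closed tours to check (reversals are equivalent).
00 → C1 → J9 → A3 → 00: 5+10+19+14 = 48
00 → C1 → A3 → J9 → 00: 5+9+19+7 = 40
00 → J9 → C1 → A3 → 00: 7+10+9+14 = 40
The minimum is 40.
One optimal route: 00 → C1 → A3 → J9 → 00 (or its reverse).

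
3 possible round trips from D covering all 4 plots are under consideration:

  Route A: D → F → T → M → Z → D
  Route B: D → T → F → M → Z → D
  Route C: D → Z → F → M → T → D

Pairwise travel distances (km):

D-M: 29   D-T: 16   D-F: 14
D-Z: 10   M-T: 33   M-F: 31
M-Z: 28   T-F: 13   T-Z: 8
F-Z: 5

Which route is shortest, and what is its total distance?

Route A: 14 + 13 + 33 + 28 + 10 = 98
Route B: 16 + 13 + 31 + 28 + 10 = 98
Route C: 10 + 5 + 31 + 33 + 16 = 95

Shortest is Route C, total 95 km.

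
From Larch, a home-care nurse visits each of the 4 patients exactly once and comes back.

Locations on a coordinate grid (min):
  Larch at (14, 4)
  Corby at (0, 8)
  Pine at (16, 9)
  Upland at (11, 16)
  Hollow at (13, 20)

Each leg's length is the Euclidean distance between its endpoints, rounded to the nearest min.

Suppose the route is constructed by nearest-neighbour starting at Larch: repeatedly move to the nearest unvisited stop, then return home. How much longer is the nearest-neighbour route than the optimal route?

From Larch: Pine=5, Upland=12, Corby=15, Hollow=16 → choose Pine (5).
From Pine: Upland=9, Hollow=11, Corby=16 → choose Upland (9).
From Upland: Hollow=4, Corby=14 → choose Hollow (4).
From Hollow: Corby=18 → choose Corby (18).
NN route Larch → Pine → Upland → Hollow → Corby → Larch costs 51.
Optimal: Larch → Corby → Upland → Hollow → Pine → Larch costs 49 (by enumerating all 12 distinct tours).
Excess = 51 − 49 = 2.

Excess over optimum: 2 min.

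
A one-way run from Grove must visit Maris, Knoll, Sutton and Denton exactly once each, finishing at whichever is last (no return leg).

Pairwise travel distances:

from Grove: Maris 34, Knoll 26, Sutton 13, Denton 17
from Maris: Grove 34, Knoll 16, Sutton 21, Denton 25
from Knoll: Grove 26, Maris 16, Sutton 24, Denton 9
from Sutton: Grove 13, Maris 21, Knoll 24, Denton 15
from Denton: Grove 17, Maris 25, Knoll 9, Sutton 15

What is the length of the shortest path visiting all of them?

53 — the minimum one-way total.

There are 4! = 24 possible orderings.
Grove - Maris - Knoll - Sutton - Denton: 34+16+24+15 = 89
Grove - Maris - Knoll - Denton - Sutton: 34+16+9+15 = 74
Grove - Maris - Sutton - Knoll - Denton: 34+21+24+9 = 88
Grove - Maris - Sutton - Denton - Knoll: 34+21+15+9 = 79
Grove - Maris - Denton - Knoll - Sutton: 34+25+9+24 = 92
Grove - Maris - Denton - Sutton - Knoll: 34+25+15+24 = 98
Grove - Knoll - Maris - Sutton - Denton: 26+16+21+15 = 78
Grove - Knoll - Maris - Denton - Sutton: 26+16+25+15 = 82
Grove - Knoll - Sutton - Maris - Denton: 26+24+21+25 = 96
Grove - Knoll - Sutton - Denton - Maris: 26+24+15+25 = 90
Grove - Knoll - Denton - Maris - Sutton: 26+9+25+21 = 81
Grove - Knoll - Denton - Sutton - Maris: 26+9+15+21 = 71
Grove - Sutton - Maris - Knoll - Denton: 13+21+16+9 = 59
Grove - Sutton - Maris - Denton - Knoll: 13+21+25+9 = 68
… (10 more)
Grove - Sutton - Denton - Knoll - Maris: 13+15+9+16 = 53  ← best
The minimum is 53.
One shortest path: Grove → Sutton → Denton → Knoll → Maris.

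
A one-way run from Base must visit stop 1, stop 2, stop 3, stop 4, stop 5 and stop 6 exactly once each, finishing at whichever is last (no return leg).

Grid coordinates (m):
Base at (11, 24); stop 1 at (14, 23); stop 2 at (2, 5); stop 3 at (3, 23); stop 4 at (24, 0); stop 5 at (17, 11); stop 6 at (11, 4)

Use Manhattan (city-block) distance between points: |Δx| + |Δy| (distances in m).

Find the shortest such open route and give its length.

There are 6! = 720 possible orderings.
Base - stop 1 - stop 2 - stop 3 - stop 4 - stop 5 - stop 6: 4+30+19+44+18+13 = 128
Base - stop 1 - stop 2 - stop 3 - stop 4 - stop 6 - stop 5: 4+30+19+44+17+13 = 127
Base - stop 1 - stop 2 - stop 3 - stop 5 - stop 4 - stop 6: 4+30+19+26+18+17 = 114
Base - stop 1 - stop 2 - stop 3 - stop 5 - stop 6 - stop 4: 4+30+19+26+13+17 = 109
Base - stop 1 - stop 2 - stop 3 - stop 6 - stop 4 - stop 5: 4+30+19+27+17+18 = 115
Base - stop 1 - stop 2 - stop 3 - stop 6 - stop 5 - stop 4: 4+30+19+27+13+18 = 111
Base - stop 1 - stop 2 - stop 4 - stop 3 - stop 5 - stop 6: 4+30+27+44+26+13 = 144
Base - stop 1 - stop 2 - stop 4 - stop 3 - stop 6 - stop 5: 4+30+27+44+27+13 = 145
… (712 more)
Base - stop 1 - stop 3 - stop 2 - stop 6 - stop 5 - stop 4: 4+11+19+10+13+18 = 75  ← best
The minimum is 75.
One shortest path: Base → stop 1 → stop 3 → stop 2 → stop 6 → stop 5 → stop 4.

Shortest open route: 75 m.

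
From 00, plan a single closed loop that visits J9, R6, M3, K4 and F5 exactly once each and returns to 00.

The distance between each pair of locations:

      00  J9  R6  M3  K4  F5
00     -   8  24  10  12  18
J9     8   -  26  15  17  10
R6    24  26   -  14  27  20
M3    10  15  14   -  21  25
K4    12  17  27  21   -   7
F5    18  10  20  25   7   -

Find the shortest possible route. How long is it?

With 5 stops there are 5!/2 = 60 distinct round trips (a route and its reverse cost the same).
00-J9-R6-M3-K4-F5-00: 8+26+14+21+7+18 = 94
00-J9-R6-M3-F5-K4-00: 8+26+14+25+7+12 = 92
00-J9-R6-K4-M3-F5-00: 8+26+27+21+25+18 = 125
00-J9-R6-K4-F5-M3-00: 8+26+27+7+25+10 = 103
00-J9-R6-F5-M3-K4-00: 8+26+20+25+21+12 = 112
00-J9-R6-F5-K4-M3-00: 8+26+20+7+21+10 = 92
00-J9-M3-R6-K4-F5-00: 8+15+14+27+7+18 = 89
00-J9-M3-R6-F5-K4-00: 8+15+14+20+7+12 = 76
00-J9-M3-K4-R6-F5-00: 8+15+21+27+20+18 = 109
00-J9-M3-K4-F5-R6-00: 8+15+21+7+20+24 = 95
00-J9-M3-F5-R6-K4-00: 8+15+25+20+27+12 = 107
00-J9-M3-F5-K4-R6-00: 8+15+25+7+27+24 = 106
00-J9-K4-R6-M3-F5-00: 8+17+27+14+25+18 = 109
00-J9-K4-R6-F5-M3-00: 8+17+27+20+25+10 = 107
… (46 more)
The minimum is 76.
One optimal route: 00 → J9 → M3 → R6 → F5 → K4 → 00 (or its reverse).

Minimum total distance: 76.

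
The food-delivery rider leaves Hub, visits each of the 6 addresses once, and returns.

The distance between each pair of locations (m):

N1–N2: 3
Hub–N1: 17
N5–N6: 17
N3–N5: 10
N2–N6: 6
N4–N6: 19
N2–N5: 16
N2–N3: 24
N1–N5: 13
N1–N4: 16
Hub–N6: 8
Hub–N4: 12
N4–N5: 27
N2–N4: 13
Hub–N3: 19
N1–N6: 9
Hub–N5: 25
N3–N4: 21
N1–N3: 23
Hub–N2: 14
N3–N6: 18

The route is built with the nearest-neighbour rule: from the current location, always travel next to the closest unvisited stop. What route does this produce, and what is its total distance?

From Hub: distances to unvisited — N6=8, N4=12, N2=14, N1=17, N3=19, N5=25. Nearest is N6 (8).
From N6: distances to unvisited — N2=6, N1=9, N5=17, N3=18, N4=19. Nearest is N2 (6).
From N2: distances to unvisited — N1=3, N4=13, N5=16, N3=24. Nearest is N1 (3).
From N1: distances to unvisited — N5=13, N4=16, N3=23. Nearest is N5 (13).
From N5: distances to unvisited — N3=10, N4=27. Nearest is N3 (10).
From N3: distances to unvisited — N4=21. Nearest is N4 (21).
Return N4→Hub: 12.
Total = 8 + 6 + 3 + 13 + 10 + 21 + 12 = 73.

Total distance 73 m via the nearest-neighbour route Hub → N6 → N2 → N1 → N5 → N3 → N4 → Hub.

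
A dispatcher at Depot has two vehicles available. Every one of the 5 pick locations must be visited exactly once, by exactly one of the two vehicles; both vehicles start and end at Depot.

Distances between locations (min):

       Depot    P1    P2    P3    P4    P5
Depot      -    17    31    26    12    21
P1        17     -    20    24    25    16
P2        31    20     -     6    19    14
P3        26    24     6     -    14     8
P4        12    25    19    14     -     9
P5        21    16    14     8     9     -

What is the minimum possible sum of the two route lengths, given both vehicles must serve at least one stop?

96 min — the smallest possible combined total.

There are 2^4 − 1 = 15 ways to divide the 5 stops into two non-empty groups. For each, the best each vehicle can do is its own shortest tour through its group:
  {P1} + {P2, P3, P4, P5}: 34 + 66 = 100
  {P2} + {P1, P3, P4, P5}: 62 + 67 = 129
  {P1, P2} + {P3, P4, P5}: 68 + 55 = 123
  {P3} + {P1, P2, P4, P5}: 52 + 72 = 124
  {P1, P3} + {P2, P4, P5}: 67 + 66 = 133
  {P2, P3} + {P1, P4, P5}: 63 + 54 = 117
  … (15 splits in total)
  {P4} + {P1, P2, P3, P5}: 24 + 72 = 96  ← best
Best: vehicle 1 Depot → P4 → Depot = 24; vehicle 2 Depot → P1 → P2 → P3 → P5 → Depot = 72; combined 96.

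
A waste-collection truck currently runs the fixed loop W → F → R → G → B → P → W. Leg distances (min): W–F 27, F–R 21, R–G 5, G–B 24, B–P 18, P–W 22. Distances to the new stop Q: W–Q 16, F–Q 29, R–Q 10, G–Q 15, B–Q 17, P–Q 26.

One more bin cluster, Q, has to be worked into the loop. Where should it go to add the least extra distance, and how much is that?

+8 min — insert Q between G and B.

Insertion cost between consecutive stops i–j is d(i,Q) + d(Q,j) − d(i,j):
  between W and F: 16 + 29 − 27 = 18
  between F and R: 29 + 10 − 21 = 18
  between R and G: 10 + 15 − 5 = 20
  between G and B: 15 + 17 − 24 = 8
  between B and P: 17 + 26 − 18 = 25
  between P and W: 26 + 16 − 22 = 20
Cheapest insertion is between G and B, adding 8.
New total = 117 + 8 = 125.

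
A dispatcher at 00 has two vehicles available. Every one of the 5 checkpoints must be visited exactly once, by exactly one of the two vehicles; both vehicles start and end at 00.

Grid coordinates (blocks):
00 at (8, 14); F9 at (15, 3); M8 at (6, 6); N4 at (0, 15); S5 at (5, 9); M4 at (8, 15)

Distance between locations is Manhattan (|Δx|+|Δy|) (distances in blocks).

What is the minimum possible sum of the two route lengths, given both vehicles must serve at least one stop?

There are 2^4 − 1 = 15 ways to divide the 5 stops into two non-empty groups. For each, the best each vehicle can do is its own shortest tour through its group:
  {F9} + {M8, N4, S5, M4}: 36 + 34 = 70
  {M8} + {F9, N4, S5, M4}: 20 + 54 = 74
  {F9, M8} + {N4, S5, M4}: 40 + 28 = 68
  {N4} + {F9, M8, S5, M4}: 18 + 44 = 62
  {F9, N4} + {M8, S5, M4}: 54 + 24 = 78
  {M8, N4} + {F9, S5, M4}: 34 + 44 = 78
  … (15 splits in total)
  {F9, M8, N4, S5} + {M4}: 54 + 2 = 56  ← best
Best: vehicle 1 00 → F9 → M8 → S5 → N4 → 00 = 54; vehicle 2 00 → M4 → 00 = 2; combined 56.

Minimum combined distance: 56 blocks.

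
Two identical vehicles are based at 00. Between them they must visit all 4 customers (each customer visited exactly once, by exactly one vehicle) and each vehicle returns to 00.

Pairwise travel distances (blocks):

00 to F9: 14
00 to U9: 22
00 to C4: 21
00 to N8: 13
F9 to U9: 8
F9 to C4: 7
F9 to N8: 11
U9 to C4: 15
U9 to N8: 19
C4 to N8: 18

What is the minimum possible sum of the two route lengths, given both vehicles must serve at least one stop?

84 blocks — the smallest possible combined total.

Try each way of splitting the stops between the two vehicles (each non-empty) and, for each split, find the best tour for each vehicle:
  {F9} + {U9, C4, N8}: 28 + 68 = 96
  {U9} + {F9, C4, N8}: 44 + 52 = 96
  {F9, U9} + {C4, N8}: 44 + 52 = 96
  {C4} + {F9, U9, N8}: 42 + 54 = 96
  {F9, C4} + {U9, N8}: 42 + 54 = 96
  {U9, C4} + {F9, N8}: 58 + 38 = 96
  … (7 splits in total)
  {F9, U9, C4} + {N8}: 58 + 26 = 84  ← best
Best: vehicle 1 00 → F9 → U9 → C4 → 00 = 58; vehicle 2 00 → N8 → 00 = 26; combined 84.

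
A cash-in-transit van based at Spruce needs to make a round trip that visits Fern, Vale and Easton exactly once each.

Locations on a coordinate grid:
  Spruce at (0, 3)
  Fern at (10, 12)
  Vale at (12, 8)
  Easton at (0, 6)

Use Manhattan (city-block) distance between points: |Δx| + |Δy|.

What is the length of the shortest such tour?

With 3 stops there are 3!/2 = 3 distinct round trips (a route and its reverse cost the same).
Spruce → Fern → Vale → Easton → Spruce: 19+6+14+3 = 42
Spruce → Fern → Easton → Vale → Spruce: 19+16+14+17 = 66
Spruce → Vale → Fern → Easton → Spruce: 17+6+16+3 = 42
The minimum is 42.
One optimal route: Spruce → Fern → Vale → Easton → Spruce (or its reverse).

Shortest round trip = 42.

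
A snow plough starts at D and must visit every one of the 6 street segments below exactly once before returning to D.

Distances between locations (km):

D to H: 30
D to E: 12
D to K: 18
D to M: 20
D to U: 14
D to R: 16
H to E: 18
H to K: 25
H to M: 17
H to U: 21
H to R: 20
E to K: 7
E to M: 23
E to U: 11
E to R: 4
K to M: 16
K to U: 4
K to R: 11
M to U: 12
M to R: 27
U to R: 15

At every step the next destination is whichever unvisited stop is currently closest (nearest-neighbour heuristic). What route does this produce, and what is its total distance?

Nearest-neighbour total = 90 km; route D → E → R → K → U → M → H → D.

At D the remaining stops are E 12, U 14, R 16, K 18, M 20, H 30; go to E.
At E the remaining stops are R 4, K 7, U 11, H 18, M 23; go to R.
At R the remaining stops are K 11, U 15, H 20, M 27; go to K.
At K the remaining stops are U 4, M 16, H 25; go to U.
At U the remaining stops are M 12, H 21; go to M.
At M the remaining stops are H 17; go to H.
Return H→D: 30.
Total = 12 + 4 + 11 + 4 + 12 + 17 + 30 = 90.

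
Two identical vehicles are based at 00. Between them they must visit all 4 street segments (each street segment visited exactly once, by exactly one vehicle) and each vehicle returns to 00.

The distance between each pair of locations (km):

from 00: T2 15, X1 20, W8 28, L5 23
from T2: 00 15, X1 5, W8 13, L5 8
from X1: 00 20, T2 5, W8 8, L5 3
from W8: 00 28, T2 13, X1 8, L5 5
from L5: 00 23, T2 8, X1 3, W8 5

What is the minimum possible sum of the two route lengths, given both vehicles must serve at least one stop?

Minimum combined distance: 86 km.

Check every non-empty split of the stops between the two vehicles; for each half take its own optimal tour:
  {T2} + {X1, W8, L5}: 30 + 56 = 86
  {X1} + {T2, W8, L5}: 40 + 56 = 96
  {T2, X1} + {W8, L5}: 40 + 56 = 96
  {W8} + {T2, X1, L5}: 56 + 46 = 102
  {T2, W8} + {X1, L5}: 56 + 46 = 102
  {X1, W8} + {T2, L5}: 56 + 46 = 102
  … (7 splits in total)
Best: vehicle 1 00 → T2 → 00 = 30; vehicle 2 00 → X1 → W8 → L5 → 00 = 56; combined 86.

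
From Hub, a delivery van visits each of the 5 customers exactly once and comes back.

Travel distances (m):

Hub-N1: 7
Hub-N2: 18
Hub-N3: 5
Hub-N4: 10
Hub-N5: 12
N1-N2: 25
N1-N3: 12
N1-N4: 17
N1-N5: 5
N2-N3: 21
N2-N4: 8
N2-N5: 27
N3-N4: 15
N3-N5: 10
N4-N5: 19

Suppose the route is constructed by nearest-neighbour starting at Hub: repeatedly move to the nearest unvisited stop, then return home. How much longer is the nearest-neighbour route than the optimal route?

Hub: N3=5, N1=7, N4=10, N5=12, N2=18 ⇒ N3
N3: N5=10, N1=12, N4=15, N2=21 ⇒ N5
N5: N1=5, N4=19, N2=27 ⇒ N1
N1: N4=17, N2=25 ⇒ N4
N4: N2=8 ⇒ N2
NN route Hub → N3 → N5 → N1 → N4 → N2 → Hub costs 63.
Optimal: Hub → N1 → N5 → N3 → N2 → N4 → Hub costs 61 (by enumerating all 60 distinct tours).
Excess = 63 − 61 = 2.

2 m longer than the optimal tour.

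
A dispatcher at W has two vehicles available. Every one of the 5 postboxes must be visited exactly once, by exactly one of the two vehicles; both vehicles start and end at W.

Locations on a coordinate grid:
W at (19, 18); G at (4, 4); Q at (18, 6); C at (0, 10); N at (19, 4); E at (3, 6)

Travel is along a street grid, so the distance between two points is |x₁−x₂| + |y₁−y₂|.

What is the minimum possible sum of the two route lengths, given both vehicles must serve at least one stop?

Check every non-empty split of the stops between the two vehicles; for each half take its own optimal tour:
  {G} + {Q, C, N, E}: 58 + 66 = 124
  {Q} + {G, C, N, E}: 26 + 66 = 92
  {G, Q} + {C, N, E}: 58 + 66 = 124
  {C} + {G, Q, N, E}: 54 + 60 = 114
  {G, C} + {Q, N, E}: 66 + 60 = 126
  {Q, C} + {G, N, E}: 62 + 60 = 122
  … (15 splits in total)
Best: vehicle 1 W → Q → W = 26; vehicle 2 W → C → E → G → N → W = 66; combined 92.

92 — the smallest possible combined total.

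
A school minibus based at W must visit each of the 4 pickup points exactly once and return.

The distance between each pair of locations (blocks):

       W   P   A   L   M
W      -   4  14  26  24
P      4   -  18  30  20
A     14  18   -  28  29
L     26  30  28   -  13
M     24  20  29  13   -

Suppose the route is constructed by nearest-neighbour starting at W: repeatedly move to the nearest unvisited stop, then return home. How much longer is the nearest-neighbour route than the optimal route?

W: P=4, A=14, M=24, L=26 ⇒ P
P: A=18, M=20, L=30 ⇒ A
A: L=28, M=29 ⇒ L
L: M=13 ⇒ M
NN route W → P → A → L → M → W costs 87.
Optimal: W → P → M → L → A → W costs 79 (by enumerating all 12 distinct tours).
Excess = 87 − 79 = 8.

8 blocks longer than the optimal tour.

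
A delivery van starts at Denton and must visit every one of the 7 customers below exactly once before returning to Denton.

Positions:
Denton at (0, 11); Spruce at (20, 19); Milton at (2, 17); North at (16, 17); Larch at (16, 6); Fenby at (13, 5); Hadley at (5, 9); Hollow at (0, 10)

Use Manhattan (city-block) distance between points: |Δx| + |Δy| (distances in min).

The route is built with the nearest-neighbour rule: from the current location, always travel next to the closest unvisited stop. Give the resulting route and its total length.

78 min along Denton → Hollow → Hadley → Milton → North → Spruce → Larch → Fenby → Denton.

From Denton: distances to unvisited — Hollow=1, Hadley=7, Milton=8, Fenby=19, Larch=21, North=22, Spruce=28. Nearest is Hollow (1).
From Hollow: distances to unvisited — Hadley=6, Milton=9, Fenby=18, Larch=20, North=23, Spruce=29. Nearest is Hadley (6).
From Hadley: distances to unvisited — Milton=11, Fenby=12, Larch=14, North=19, Spruce=25. Nearest is Milton (11).
From Milton: distances to unvisited — North=14, Spruce=20, Fenby=23, Larch=25. Nearest is North (14).
From North: distances to unvisited — Spruce=6, Larch=11, Fenby=15. Nearest is Spruce (6).
From Spruce: distances to unvisited — Larch=17, Fenby=21. Nearest is Larch (17).
From Larch: distances to unvisited — Fenby=4. Nearest is Fenby (4).
Return Fenby→Denton: 19.
Total = 1 + 6 + 11 + 14 + 6 + 17 + 4 + 19 = 78.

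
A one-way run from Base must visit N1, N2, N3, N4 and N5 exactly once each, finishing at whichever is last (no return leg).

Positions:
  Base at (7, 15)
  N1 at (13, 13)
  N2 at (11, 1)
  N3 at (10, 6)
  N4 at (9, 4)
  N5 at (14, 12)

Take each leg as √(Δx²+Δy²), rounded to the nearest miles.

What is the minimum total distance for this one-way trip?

There are 5! = 120 possible orderings.
Base - N1 - N2 - N3 - N4 - N5: 6+12+5+2+9 = 34
Base - N1 - N2 - N3 - N5 - N4: 6+12+5+7+9 = 39
Base - N1 - N2 - N4 - N3 - N5: 6+12+4+2+7 = 31
Base - N1 - N2 - N4 - N5 - N3: 6+12+4+9+7 = 38
Base - N1 - N2 - N5 - N3 - N4: 6+12+11+7+2 = 38
Base - N1 - N2 - N5 - N4 - N3: 6+12+11+9+2 = 40
Base - N1 - N3 - N2 - N4 - N5: 6+8+5+4+9 = 32
Base - N1 - N3 - N2 - N5 - N4: 6+8+5+11+9 = 39
Base - N1 - N3 - N4 - N2 - N5: 6+8+2+4+11 = 31
Base - N1 - N3 - N4 - N5 - N2: 6+8+2+9+11 = 36
Base - N1 - N3 - N5 - N2 - N4: 6+8+7+11+4 = 36
Base - N1 - N3 - N5 - N4 - N2: 6+8+7+9+4 = 34
Base - N1 - N4 - N2 - N3 - N5: 6+10+4+5+7 = 32
Base - N1 - N4 - N2 - N5 - N3: 6+10+4+11+7 = 38
… (106 more)
Base - N1 - N5 - N3 - N4 - N2: 6+1+7+2+4 = 20  ← best
The minimum is 20.
One shortest path: Base → N1 → N5 → N3 → N4 → N2.

Minimum one-way distance = 20 miles.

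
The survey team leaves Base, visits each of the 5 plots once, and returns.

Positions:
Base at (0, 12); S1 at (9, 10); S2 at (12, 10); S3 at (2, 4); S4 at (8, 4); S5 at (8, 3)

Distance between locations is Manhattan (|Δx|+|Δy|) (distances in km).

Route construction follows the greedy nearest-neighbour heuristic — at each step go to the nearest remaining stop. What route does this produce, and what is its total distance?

Base → [S3:10 / S1:11 / S2:14 / S4:16 / S5:17] → S3 (10)
S3 → [S4:6 / S5:7 / S1:13 / S2:16] → S4 (6)
S4 → [S5:1 / S1:7 / S2:10] → S5 (1)
S5 → [S1:8 / S2:11] → S1 (8)
S1 → [S2:3] → S2 (3)
Return S2→Base: 14.
Total = 10 + 6 + 1 + 8 + 3 + 14 = 42.

Nearest-neighbour total = 42 km; route Base → S3 → S4 → S5 → S1 → S2 → Base.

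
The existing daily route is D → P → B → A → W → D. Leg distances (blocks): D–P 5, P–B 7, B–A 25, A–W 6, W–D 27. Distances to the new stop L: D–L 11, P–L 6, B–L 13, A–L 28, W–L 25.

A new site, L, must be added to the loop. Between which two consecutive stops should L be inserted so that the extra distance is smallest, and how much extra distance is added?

+9 blocks — insert L between W and D.

Insertion cost between consecutive stops i–j is d(i,L) + d(L,j) − d(i,j):
  between D and P: 11 + 6 − 5 = 12
  between P and B: 6 + 13 − 7 = 12
  between B and A: 13 + 28 − 25 = 16
  between A and W: 28 + 25 − 6 = 47
  between W and D: 25 + 11 − 27 = 9
Cheapest insertion is between W and D, adding 9.
New total = 70 + 9 = 79.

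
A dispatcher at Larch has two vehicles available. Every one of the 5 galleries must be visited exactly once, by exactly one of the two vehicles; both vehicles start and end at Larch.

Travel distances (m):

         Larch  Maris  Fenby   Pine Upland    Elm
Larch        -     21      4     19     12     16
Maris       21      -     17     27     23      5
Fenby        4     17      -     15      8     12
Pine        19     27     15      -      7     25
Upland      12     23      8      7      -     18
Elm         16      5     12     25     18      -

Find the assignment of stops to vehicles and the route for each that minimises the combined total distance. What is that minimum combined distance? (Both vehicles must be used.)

75 m — the smallest possible combined total.

Check every non-empty split of the stops between the two vehicles; for each half take its own optimal tour:
  {Maris} + {Fenby, Pine, Upland, Elm}: 42 + 60 = 102
  {Fenby} + {Maris, Pine, Upland, Elm}: 8 + 67 = 75
  {Maris, Fenby} + {Pine, Upland, Elm}: 42 + 60 = 102
  {Pine} + {Maris, Fenby, Upland, Elm}: 38 + 56 = 94
  {Maris, Pine} + {Fenby, Upland, Elm}: 67 + 46 = 113
  {Fenby, Pine} + {Maris, Upland, Elm}: 38 + 56 = 94
  … (15 splits in total)
Best: vehicle 1 Larch → Fenby → Larch = 8; vehicle 2 Larch → Upland → Pine → Maris → Elm → Larch = 67; combined 75.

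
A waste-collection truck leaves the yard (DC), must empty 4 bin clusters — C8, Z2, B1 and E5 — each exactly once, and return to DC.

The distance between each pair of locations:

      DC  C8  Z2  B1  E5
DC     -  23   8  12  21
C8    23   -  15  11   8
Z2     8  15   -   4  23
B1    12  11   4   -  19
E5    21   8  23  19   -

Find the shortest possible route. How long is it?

There are 12 distinct closed tours to check (reversals are equivalent).
DC → C8 → Z2 → B1 → E5 → DC: 23+15+4+19+21 = 82
DC → C8 → Z2 → E5 → B1 → DC: 23+15+23+19+12 = 92
DC → C8 → B1 → Z2 → E5 → DC: 23+11+4+23+21 = 82
DC → C8 → B1 → E5 → Z2 → DC: 23+11+19+23+8 = 84
DC → C8 → E5 → Z2 → B1 → DC: 23+8+23+4+12 = 70
DC → C8 → E5 → B1 → Z2 → DC: 23+8+19+4+8 = 62
DC → Z2 → C8 → B1 → E5 → DC: 8+15+11+19+21 = 74
DC → Z2 → C8 → E5 → B1 → DC: 8+15+8+19+12 = 62
DC → Z2 → B1 → C8 → E5 → DC: 8+4+11+8+21 = 52
DC → Z2 → E5 → C8 → B1 → DC: 8+23+8+11+12 = 62
DC → B1 → C8 → Z2 → E5 → DC: 12+11+15+23+21 = 82
DC → B1 → Z2 → C8 → E5 → DC: 12+4+15+8+21 = 60
The minimum is 52.
One optimal route: DC → Z2 → B1 → C8 → E5 → DC (or its reverse).

Minimum total distance: 52.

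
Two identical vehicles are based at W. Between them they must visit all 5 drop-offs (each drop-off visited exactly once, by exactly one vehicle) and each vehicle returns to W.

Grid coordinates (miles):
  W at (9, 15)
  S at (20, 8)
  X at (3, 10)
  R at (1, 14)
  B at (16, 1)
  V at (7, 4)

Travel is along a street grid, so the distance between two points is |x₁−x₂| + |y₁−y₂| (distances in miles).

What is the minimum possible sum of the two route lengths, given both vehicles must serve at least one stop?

Check every non-empty split of the stops between the two vehicles; for each half take its own optimal tour:
  {S} + {X, R, B, V}: 36 + 58 = 94
  {X} + {S, R, B, V}: 22 + 66 = 88
  {S, X} + {R, B, V}: 48 + 58 = 106
  {R} + {S, X, B, V}: 18 + 62 = 80
  {S, R} + {X, B, V}: 52 + 54 = 106
  {X, R} + {S, B, V}: 26 + 54 = 80
  … (15 splits in total)
Best: vehicle 1 W → R → W = 18; vehicle 2 W → S → B → V → X → W = 62; combined 80.

Minimum combined distance: 80 miles.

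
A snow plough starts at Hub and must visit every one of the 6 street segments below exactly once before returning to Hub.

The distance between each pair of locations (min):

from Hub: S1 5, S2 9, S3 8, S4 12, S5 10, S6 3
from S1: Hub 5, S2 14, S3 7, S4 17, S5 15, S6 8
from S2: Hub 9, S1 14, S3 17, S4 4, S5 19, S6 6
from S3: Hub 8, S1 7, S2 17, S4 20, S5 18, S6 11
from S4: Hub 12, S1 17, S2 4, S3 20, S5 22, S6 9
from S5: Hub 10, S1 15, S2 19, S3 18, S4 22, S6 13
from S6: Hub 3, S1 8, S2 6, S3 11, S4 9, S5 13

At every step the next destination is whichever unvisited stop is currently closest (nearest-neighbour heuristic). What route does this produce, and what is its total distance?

65 min along Hub → S6 → S2 → S4 → S1 → S3 → S5 → Hub.

From Hub: distances to unvisited — S6=3, S1=5, S3=8, S2=9, S5=10, S4=12. Nearest is S6 (3).
From S6: distances to unvisited — S2=6, S1=8, S4=9, S3=11, S5=13. Nearest is S2 (6).
From S2: distances to unvisited — S4=4, S1=14, S3=17, S5=19. Nearest is S4 (4).
From S4: distances to unvisited — S1=17, S3=20, S5=22. Nearest is S1 (17).
From S1: distances to unvisited — S3=7, S5=15. Nearest is S3 (7).
From S3: distances to unvisited — S5=18. Nearest is S5 (18).
Return S5→Hub: 10.
Total = 3 + 6 + 4 + 17 + 7 + 18 + 10 = 65.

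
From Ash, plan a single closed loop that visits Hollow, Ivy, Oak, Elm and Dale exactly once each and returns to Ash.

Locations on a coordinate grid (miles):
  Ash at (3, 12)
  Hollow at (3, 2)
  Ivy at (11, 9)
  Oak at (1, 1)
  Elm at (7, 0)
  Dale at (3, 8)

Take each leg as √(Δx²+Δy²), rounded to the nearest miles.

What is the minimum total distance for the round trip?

Minimum total distance: 36 miles.

With 5 stops there are 5!/2 = 60 distinct round trips (a route and its reverse cost the same).
Ash - Hollow - Ivy - Oak - Elm - Dale - Ash: 10+11+13+6+9+4 = 53
Ash - Hollow - Ivy - Oak - Dale - Elm - Ash: 10+11+13+7+9+13 = 63
Ash - Hollow - Ivy - Elm - Oak - Dale - Ash: 10+11+10+6+7+4 = 48
Ash - Hollow - Ivy - Elm - Dale - Oak - Ash: 10+11+10+9+7+11 = 58
Ash - Hollow - Ivy - Dale - Oak - Elm - Ash: 10+11+8+7+6+13 = 55
Ash - Hollow - Ivy - Dale - Elm - Oak - Ash: 10+11+8+9+6+11 = 55
Ash - Hollow - Oak - Ivy - Elm - Dale - Ash: 10+2+13+10+9+4 = 48
Ash - Hollow - Oak - Ivy - Dale - Elm - Ash: 10+2+13+8+9+13 = 55
Ash - Hollow - Oak - Elm - Ivy - Dale - Ash: 10+2+6+10+8+4 = 40
Ash - Hollow - Oak - Elm - Dale - Ivy - Ash: 10+2+6+9+8+9 = 44
Ash - Hollow - Oak - Dale - Ivy - Elm - Ash: 10+2+7+8+10+13 = 50
Ash - Hollow - Oak - Dale - Elm - Ivy - Ash: 10+2+7+9+10+9 = 47
Ash - Hollow - Elm - Ivy - Oak - Dale - Ash: 10+4+10+13+7+4 = 48
Ash - Hollow - Elm - Ivy - Dale - Oak - Ash: 10+4+10+8+7+11 = 50
… (46 more)
Ash - Ivy - Elm - Hollow - Oak - Dale - Ash: 9+10+4+2+7+4 = 36  ← best
The minimum is 36.
One optimal route: Ash → Ivy → Elm → Hollow → Oak → Dale → Ash (or its reverse).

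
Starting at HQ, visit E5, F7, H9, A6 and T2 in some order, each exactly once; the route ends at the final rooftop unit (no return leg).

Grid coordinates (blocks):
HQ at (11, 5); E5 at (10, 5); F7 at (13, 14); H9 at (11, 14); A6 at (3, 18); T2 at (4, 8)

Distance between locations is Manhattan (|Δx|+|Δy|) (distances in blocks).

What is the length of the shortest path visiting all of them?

There are 5! = 120 possible orderings.
HQ - E5 - F7 - H9 - A6 - T2: 1+12+2+12+11 = 38
HQ - E5 - F7 - H9 - T2 - A6: 1+12+2+13+11 = 39
HQ - E5 - F7 - A6 - H9 - T2: 1+12+14+12+13 = 52
HQ - E5 - F7 - A6 - T2 - H9: 1+12+14+11+13 = 51
HQ - E5 - F7 - T2 - H9 - A6: 1+12+15+13+12 = 53
HQ - E5 - F7 - T2 - A6 - H9: 1+12+15+11+12 = 51
HQ - E5 - H9 - F7 - A6 - T2: 1+10+2+14+11 = 38
HQ - E5 - H9 - F7 - T2 - A6: 1+10+2+15+11 = 39
HQ - E5 - H9 - A6 - F7 - T2: 1+10+12+14+15 = 52
HQ - E5 - H9 - A6 - T2 - F7: 1+10+12+11+15 = 49
HQ - E5 - H9 - T2 - F7 - A6: 1+10+13+15+14 = 53
HQ - E5 - H9 - T2 - A6 - F7: 1+10+13+11+14 = 49
HQ - E5 - A6 - F7 - H9 - T2: 1+20+14+2+13 = 50
HQ - E5 - A6 - F7 - T2 - H9: 1+20+14+15+13 = 63
… (106 more)
HQ - E5 - T2 - A6 - H9 - F7: 1+9+11+12+2 = 35  ← best
The minimum is 35.
One shortest path: HQ → E5 → T2 → A6 → H9 → F7.

Shortest open route: 35 blocks.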